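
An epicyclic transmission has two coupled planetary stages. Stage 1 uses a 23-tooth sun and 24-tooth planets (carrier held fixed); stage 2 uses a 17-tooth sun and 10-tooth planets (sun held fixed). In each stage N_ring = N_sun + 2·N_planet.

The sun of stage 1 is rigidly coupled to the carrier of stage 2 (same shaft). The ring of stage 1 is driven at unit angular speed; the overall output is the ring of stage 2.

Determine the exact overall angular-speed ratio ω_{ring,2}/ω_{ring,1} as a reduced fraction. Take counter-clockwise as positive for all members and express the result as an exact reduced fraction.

Stage 1: N_ring = 23 + 2·24 = 71
Stage 1: 23(ω_s−ω_c) = −71(ω_r−ω_c),  ω_c=0, ω_r=1
Stage 1: ω_s = 0 − (71/23)(1−0) = -71/23
  ⇒ ω_s¹/ω_r¹ = -71/23
Stage 2: N_ring = 17 + 2·10 = 37
Stage 2: 17(ω_s−ω_c) = −37(ω_r−ω_c),  ω_s=0, ω_c=1
Stage 2: ω_r = 1 − (17/37)(0−1) = 54/37
  ⇒ ω_r²/ω_c² = 54/37
Coupling ω_c² = ω_s¹ ⇒ overall = -71/23 × 54/37 = -3834/851

-3834/851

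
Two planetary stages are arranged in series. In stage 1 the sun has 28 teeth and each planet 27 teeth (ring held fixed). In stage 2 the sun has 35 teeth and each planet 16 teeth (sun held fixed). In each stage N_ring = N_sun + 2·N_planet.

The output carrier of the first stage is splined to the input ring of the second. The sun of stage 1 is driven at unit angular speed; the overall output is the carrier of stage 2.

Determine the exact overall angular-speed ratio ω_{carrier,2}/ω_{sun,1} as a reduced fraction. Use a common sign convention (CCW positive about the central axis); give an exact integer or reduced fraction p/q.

Stage 1: N_ring = 28 + 2·27 = 82
Stage 1: 28(ω_s−ω_c) = −82(ω_r−ω_c),  ω_r=0, ω_s=1
Stage 1: 28(1−ω_c) = −82(0−ω_c)  ⇒  110ω_c = 28  ⇒  ω_c = 14/55
  ⇒ ω_c¹/ω_s¹ = 14/55
Stage 2: N_ring = 35 + 2·16 = 67
Stage 2: 35(ω_s−ω_c) = −67(ω_r−ω_c),  ω_s=0, ω_r=1
Stage 2: 35(0−ω_c) = −67(1−ω_c)  ⇒  102ω_c = 67  ⇒  ω_c = 67/102
  ⇒ ω_c²/ω_r² = 67/102
Coupling ω_r² = ω_c¹ ⇒ overall = 14/55 × 67/102 = 469/2805

469/2805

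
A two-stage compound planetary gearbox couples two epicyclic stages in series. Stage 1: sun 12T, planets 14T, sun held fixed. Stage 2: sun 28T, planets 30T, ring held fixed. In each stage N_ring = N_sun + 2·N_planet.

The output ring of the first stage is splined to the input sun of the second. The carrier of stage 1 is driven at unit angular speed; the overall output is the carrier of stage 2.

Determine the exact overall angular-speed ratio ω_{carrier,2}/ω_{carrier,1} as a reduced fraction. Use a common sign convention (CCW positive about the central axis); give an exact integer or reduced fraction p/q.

Stage 1: N_ring = 12 + 2·14 = 40
Stage 1: 12(ω_s−ω_c) = −40(ω_r−ω_c),  ω_s=0, ω_c=1
Stage 1: ω_r = 1 − (12/40)(0−1) = 13/10
  ⇒ ω_r¹/ω_c¹ = 13/10
Stage 2: N_ring = 28 + 2·30 = 88
Stage 2: 28(ω_s−ω_c) = −88(ω_r−ω_c),  ω_r=0, ω_s=1
Stage 2: 28(1−ω_c) = −88(0−ω_c)  ⇒  116ω_c = 28  ⇒  ω_c = 7/29
  ⇒ ω_c²/ω_s² = 7/29
Coupling ω_s² = ω_r¹ ⇒ overall = 13/10 × 7/29 = 91/290

91/290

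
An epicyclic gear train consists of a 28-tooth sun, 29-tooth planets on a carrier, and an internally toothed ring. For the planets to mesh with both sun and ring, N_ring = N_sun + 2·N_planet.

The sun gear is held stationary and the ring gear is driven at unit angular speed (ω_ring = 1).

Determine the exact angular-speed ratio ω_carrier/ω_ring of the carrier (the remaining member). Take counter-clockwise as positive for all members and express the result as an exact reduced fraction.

43/57

N_ring = 28 + 2·29 = 86
28(ω_s−ω_c) = −86(ω_r−ω_c),  ω_s=0, ω_r=1
28(0−ω_c) = −86(1−ω_c)  ⇒  114ω_c = 86  ⇒  ω_c = 43/57
ω_c/ω_r = 43/57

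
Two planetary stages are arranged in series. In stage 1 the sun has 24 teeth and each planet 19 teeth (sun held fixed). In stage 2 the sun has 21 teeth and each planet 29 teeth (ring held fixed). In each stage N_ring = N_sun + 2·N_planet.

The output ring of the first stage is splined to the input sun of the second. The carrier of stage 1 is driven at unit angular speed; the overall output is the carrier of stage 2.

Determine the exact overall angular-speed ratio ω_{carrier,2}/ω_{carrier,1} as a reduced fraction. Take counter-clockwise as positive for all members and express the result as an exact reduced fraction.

903/3100

Stage 1: N_ring = 24 + 2·19 = 62
Stage 1: 24(ω_s−ω_c) = −62(ω_r−ω_c),  ω_s=0, ω_c=1
Stage 1: ω_r = 1 − (24/62)(0−1) = 43/31
  ⇒ ω_r¹/ω_c¹ = 43/31
Stage 2: N_ring = 21 + 2·29 = 79
Stage 2: 21(ω_s−ω_c) = −79(ω_r−ω_c),  ω_r=0, ω_s=1
Stage 2: 21(1−ω_c) = −79(0−ω_c)  ⇒  100ω_c = 21  ⇒  ω_c = 21/100
  ⇒ ω_c²/ω_s² = 21/100
Coupling ω_s² = ω_r¹ ⇒ overall = 43/31 × 21/100 = 903/3100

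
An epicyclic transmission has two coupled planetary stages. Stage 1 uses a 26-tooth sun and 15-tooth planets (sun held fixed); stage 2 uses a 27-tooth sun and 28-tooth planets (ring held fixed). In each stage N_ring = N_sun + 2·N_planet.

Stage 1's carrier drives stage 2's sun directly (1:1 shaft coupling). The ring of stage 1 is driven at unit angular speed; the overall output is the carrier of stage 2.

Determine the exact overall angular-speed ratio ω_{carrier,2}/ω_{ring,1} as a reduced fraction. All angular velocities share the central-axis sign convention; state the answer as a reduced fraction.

Stage 1: N_ring = 26 + 2·15 = 56
Stage 1: 26(ω_s−ω_c) = −56(ω_r−ω_c),  ω_s=0, ω_r=1
Stage 1: 26(0−ω_c) = −56(1−ω_c)  ⇒  82ω_c = 56  ⇒  ω_c = 28/41
  ⇒ ω_c¹/ω_r¹ = 28/41
Stage 2: N_ring = 27 + 2·28 = 83
Stage 2: 27(ω_s−ω_c) = −83(ω_r−ω_c),  ω_r=0, ω_s=1
Stage 2: 27(1−ω_c) = −83(0−ω_c)  ⇒  110ω_c = 27  ⇒  ω_c = 27/110
  ⇒ ω_c²/ω_s² = 27/110
Coupling ω_s² = ω_c¹ ⇒ overall = 28/41 × 27/110 = 378/2255

378/2255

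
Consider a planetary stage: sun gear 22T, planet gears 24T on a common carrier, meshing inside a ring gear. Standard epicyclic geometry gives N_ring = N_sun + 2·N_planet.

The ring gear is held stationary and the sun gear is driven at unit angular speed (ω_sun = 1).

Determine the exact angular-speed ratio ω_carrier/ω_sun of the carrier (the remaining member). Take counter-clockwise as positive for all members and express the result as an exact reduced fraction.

11/46

N_ring = 22 + 2·24 = 70
22(ω_s−ω_c) = −70(ω_r−ω_c),  ω_r=0, ω_s=1
22(1−ω_c) = −70(0−ω_c)  ⇒  92ω_c = 22  ⇒  ω_c = 11/46
ω_c/ω_s = 11/46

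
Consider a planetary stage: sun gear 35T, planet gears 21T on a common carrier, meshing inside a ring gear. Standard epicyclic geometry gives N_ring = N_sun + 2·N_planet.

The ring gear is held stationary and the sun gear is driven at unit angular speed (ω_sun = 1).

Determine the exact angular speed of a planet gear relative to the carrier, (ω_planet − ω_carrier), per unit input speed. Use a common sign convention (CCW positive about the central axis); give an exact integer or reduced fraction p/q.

-55/48

N_ring = 35 + 2·21 = 77
35(ω_s−ω_c) = −77(ω_r−ω_c),  ω_r=0, ω_s=1
35(1−ω_c) = −77(0−ω_c)  ⇒  112ω_c = 35  ⇒  ω_c = 5/16
sun–planet: 35·(1−5/16) = −21·(ω_p−ω_c)  ⇒  ω_p−ω_c = −(35/21)·(11/16) = -55/48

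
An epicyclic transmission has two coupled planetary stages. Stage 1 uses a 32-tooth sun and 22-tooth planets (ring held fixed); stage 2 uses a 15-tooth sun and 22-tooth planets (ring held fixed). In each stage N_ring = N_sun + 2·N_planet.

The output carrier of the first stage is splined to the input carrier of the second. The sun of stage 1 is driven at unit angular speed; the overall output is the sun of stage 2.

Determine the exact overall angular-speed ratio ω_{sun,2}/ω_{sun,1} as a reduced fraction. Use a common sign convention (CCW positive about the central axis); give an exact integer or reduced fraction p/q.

592/405

Stage 1: N_ring = 32 + 2·22 = 76
Stage 1: 32(ω_s−ω_c) = −76(ω_r−ω_c),  ω_r=0, ω_s=1
Stage 1: 32(1−ω_c) = −76(0−ω_c)  ⇒  108ω_c = 32  ⇒  ω_c = 8/27
  ⇒ ω_c¹/ω_s¹ = 8/27
Stage 2: N_ring = 15 + 2·22 = 59
Stage 2: 15(ω_s−ω_c) = −59(ω_r−ω_c),  ω_r=0, ω_c=1
Stage 2: ω_s = 1 − (59/15)(0−1) = 74/15
  ⇒ ω_s²/ω_c² = 74/15
Coupling ω_c² = ω_c¹ ⇒ overall = 8/27 × 74/15 = 592/405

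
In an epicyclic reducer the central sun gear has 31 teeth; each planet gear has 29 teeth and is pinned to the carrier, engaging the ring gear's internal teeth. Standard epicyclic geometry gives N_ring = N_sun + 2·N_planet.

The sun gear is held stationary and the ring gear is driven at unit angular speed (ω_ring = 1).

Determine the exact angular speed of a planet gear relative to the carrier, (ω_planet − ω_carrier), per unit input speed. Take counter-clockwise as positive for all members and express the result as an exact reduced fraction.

N_ring = 31 + 2·29 = 89
31(ω_s−ω_c) = −89(ω_r−ω_c),  ω_s=0, ω_r=1
31(0−ω_c) = −89(1−ω_c)  ⇒  120ω_c = 89  ⇒  ω_c = 89/120
sun–planet: 31·(0−89/120) = −29·(ω_p−ω_c)  ⇒  ω_p−ω_c = −(31/29)·(-89/120) = 2759/3480

2759/3480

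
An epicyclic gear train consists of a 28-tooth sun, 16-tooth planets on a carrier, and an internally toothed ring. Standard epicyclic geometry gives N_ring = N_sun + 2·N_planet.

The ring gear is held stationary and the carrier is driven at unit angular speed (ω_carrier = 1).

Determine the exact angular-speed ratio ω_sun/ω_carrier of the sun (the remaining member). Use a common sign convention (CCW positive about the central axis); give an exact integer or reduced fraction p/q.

22/7

N_ring = 28 + 2·16 = 60
28(ω_s−ω_c) = −60(ω_r−ω_c),  ω_r=0, ω_c=1
ω_s = 1 − (60/28)(0−1) = 22/7
ω_s/ω_c = 22/7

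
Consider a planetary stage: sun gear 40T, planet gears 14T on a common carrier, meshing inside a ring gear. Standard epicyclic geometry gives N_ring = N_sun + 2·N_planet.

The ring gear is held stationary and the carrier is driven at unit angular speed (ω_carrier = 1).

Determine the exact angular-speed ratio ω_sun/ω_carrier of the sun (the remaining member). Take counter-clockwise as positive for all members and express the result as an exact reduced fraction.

27/10

N_ring = 40 + 2·14 = 68
40(ω_s−ω_c) = −68(ω_r−ω_c),  ω_r=0, ω_c=1
ω_s = 1 − (68/40)(0−1) = 27/10
ω_s/ω_c = 27/10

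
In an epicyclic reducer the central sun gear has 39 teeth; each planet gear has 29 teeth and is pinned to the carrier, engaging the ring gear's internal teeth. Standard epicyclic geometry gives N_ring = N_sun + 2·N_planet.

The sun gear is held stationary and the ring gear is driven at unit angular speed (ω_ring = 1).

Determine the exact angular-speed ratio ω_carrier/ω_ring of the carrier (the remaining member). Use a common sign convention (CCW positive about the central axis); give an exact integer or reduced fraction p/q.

97/136

N_ring = 39 + 2·29 = 97
39(ω_s−ω_c) = −97(ω_r−ω_c),  ω_s=0, ω_r=1
39(0−ω_c) = −97(1−ω_c)  ⇒  136ω_c = 97  ⇒  ω_c = 97/136
ω_c/ω_r = 97/136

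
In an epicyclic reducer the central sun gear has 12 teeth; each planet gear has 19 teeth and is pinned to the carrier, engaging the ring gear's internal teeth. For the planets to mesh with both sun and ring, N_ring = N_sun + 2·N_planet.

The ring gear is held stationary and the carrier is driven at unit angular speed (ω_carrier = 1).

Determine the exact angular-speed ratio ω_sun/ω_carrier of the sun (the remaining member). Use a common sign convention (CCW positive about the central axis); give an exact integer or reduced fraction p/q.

N_ring = 12 + 2·19 = 50
12(ω_s−ω_c) = −50(ω_r−ω_c),  ω_r=0, ω_c=1
ω_s = 1 − (50/12)(0−1) = 31/6
ω_s/ω_c = 31/6

31/6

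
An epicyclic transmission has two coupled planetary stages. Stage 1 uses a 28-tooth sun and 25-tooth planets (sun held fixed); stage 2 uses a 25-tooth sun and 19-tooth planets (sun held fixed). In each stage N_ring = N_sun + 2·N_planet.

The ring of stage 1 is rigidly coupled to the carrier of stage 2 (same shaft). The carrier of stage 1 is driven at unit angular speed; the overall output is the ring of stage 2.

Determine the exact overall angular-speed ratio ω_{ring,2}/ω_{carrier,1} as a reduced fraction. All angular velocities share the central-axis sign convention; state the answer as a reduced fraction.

4664/2457

Stage 1: N_ring = 28 + 2·25 = 78
Stage 1: 28(ω_s−ω_c) = −78(ω_r−ω_c),  ω_s=0, ω_c=1
Stage 1: ω_r = 1 − (28/78)(0−1) = 53/39
  ⇒ ω_r¹/ω_c¹ = 53/39
Stage 2: N_ring = 25 + 2·19 = 63
Stage 2: 25(ω_s−ω_c) = −63(ω_r−ω_c),  ω_s=0, ω_c=1
Stage 2: ω_r = 1 − (25/63)(0−1) = 88/63
  ⇒ ω_r²/ω_c² = 88/63
Coupling ω_c² = ω_r¹ ⇒ overall = 53/39 × 88/63 = 4664/2457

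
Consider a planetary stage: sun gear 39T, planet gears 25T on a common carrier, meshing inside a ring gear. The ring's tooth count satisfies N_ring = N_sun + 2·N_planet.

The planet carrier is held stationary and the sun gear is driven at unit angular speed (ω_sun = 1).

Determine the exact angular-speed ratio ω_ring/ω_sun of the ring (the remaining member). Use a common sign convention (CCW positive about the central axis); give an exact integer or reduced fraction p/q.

N_ring = 39 + 2·25 = 89
39(ω_s−ω_c) = −89(ω_r−ω_c),  ω_c=0, ω_s=1
ω_r = 0 − (39/89)(1−0) = -39/89
ω_r/ω_s = -39/89

-39/89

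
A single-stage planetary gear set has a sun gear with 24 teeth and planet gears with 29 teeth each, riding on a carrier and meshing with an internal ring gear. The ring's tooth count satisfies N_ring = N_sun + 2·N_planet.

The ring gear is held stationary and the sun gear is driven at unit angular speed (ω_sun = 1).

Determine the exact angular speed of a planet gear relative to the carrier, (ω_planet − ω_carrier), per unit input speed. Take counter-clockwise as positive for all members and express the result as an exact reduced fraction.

N_ring = 24 + 2·29 = 82
24(ω_s−ω_c) = −82(ω_r−ω_c),  ω_r=0, ω_s=1
24(1−ω_c) = −82(0−ω_c)  ⇒  106ω_c = 24  ⇒  ω_c = 12/53
sun–planet: 24·(1−12/53) = −29·(ω_p−ω_c)  ⇒  ω_p−ω_c = −(24/29)·(41/53) = -984/1537

-984/1537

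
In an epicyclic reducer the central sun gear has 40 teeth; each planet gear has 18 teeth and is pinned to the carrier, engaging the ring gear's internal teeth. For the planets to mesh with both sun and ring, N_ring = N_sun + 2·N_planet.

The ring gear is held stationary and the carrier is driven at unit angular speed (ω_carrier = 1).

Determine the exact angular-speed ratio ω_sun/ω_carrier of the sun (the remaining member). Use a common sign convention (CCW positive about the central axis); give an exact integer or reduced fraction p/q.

29/10

N_ring = 40 + 2·18 = 76
40(ω_s−ω_c) = −76(ω_r−ω_c),  ω_r=0, ω_c=1
ω_s = 1 − (76/40)(0−1) = 29/10
ω_s/ω_c = 29/10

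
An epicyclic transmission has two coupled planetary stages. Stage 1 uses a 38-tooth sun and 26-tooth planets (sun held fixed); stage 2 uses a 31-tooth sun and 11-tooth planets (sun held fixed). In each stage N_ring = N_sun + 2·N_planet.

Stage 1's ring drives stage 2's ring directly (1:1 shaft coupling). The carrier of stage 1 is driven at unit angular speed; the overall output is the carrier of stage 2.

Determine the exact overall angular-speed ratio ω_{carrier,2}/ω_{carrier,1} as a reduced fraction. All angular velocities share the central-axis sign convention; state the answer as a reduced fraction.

Stage 1: N_ring = 38 + 2·26 = 90
Stage 1: 38(ω_s−ω_c) = −90(ω_r−ω_c),  ω_s=0, ω_c=1
Stage 1: ω_r = 1 − (38/90)(0−1) = 64/45
  ⇒ ω_r¹/ω_c¹ = 64/45
Stage 2: N_ring = 31 + 2·11 = 53
Stage 2: 31(ω_s−ω_c) = −53(ω_r−ω_c),  ω_s=0, ω_r=1
Stage 2: 31(0−ω_c) = −53(1−ω_c)  ⇒  84ω_c = 53  ⇒  ω_c = 53/84
  ⇒ ω_c²/ω_r² = 53/84
Coupling ω_r² = ω_r¹ ⇒ overall = 64/45 × 53/84 = 848/945

848/945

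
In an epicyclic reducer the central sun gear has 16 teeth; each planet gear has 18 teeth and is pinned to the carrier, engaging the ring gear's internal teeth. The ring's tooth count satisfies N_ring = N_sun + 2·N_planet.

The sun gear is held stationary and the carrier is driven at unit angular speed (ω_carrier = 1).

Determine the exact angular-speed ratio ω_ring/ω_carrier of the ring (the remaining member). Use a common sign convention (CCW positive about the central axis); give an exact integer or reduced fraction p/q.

17/13

N_ring = 16 + 2·18 = 52
16(ω_s−ω_c) = −52(ω_r−ω_c),  ω_s=0, ω_c=1
ω_r = 1 − (16/52)(0−1) = 17/13
ω_r/ω_c = 17/13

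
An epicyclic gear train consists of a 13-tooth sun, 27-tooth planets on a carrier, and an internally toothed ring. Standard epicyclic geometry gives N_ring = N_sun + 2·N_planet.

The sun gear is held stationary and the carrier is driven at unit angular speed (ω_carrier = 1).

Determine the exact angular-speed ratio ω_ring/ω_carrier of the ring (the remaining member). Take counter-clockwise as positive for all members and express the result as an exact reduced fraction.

N_ring = 13 + 2·27 = 67
13(ω_s−ω_c) = −67(ω_r−ω_c),  ω_s=0, ω_c=1
ω_r = 1 − (13/67)(0−1) = 80/67
ω_r/ω_c = 80/67

80/67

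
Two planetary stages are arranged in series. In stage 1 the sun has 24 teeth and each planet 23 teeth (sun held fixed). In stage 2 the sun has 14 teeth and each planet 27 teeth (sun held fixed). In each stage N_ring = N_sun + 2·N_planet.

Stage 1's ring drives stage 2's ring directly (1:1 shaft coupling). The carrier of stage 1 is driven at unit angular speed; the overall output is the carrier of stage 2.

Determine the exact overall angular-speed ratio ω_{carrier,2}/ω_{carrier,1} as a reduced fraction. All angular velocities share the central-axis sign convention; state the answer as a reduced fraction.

1598/1435

Stage 1: N_ring = 24 + 2·23 = 70
Stage 1: 24(ω_s−ω_c) = −70(ω_r−ω_c),  ω_s=0, ω_c=1
Stage 1: ω_r = 1 − (24/70)(0−1) = 47/35
  ⇒ ω_r¹/ω_c¹ = 47/35
Stage 2: N_ring = 14 + 2·27 = 68
Stage 2: 14(ω_s−ω_c) = −68(ω_r−ω_c),  ω_s=0, ω_r=1
Stage 2: 14(0−ω_c) = −68(1−ω_c)  ⇒  82ω_c = 68  ⇒  ω_c = 34/41
  ⇒ ω_c²/ω_r² = 34/41
Coupling ω_r² = ω_r¹ ⇒ overall = 47/35 × 34/41 = 1598/1435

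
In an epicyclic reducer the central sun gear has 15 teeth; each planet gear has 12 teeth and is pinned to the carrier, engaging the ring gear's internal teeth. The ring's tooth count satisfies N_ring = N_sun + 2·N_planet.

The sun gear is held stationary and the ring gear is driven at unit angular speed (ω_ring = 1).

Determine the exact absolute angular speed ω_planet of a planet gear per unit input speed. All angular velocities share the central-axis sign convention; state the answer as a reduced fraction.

N_ring = 15 + 2·12 = 39
15(ω_s−ω_c) = −39(ω_r−ω_c),  ω_s=0, ω_r=1
15(0−ω_c) = −39(1−ω_c)  ⇒  54ω_c = 39  ⇒  ω_c = 13/18
sun–planet: 15·(0−13/18) = −12·(ω_p−ω_c)  ⇒  ω_p−ω_c = −(15/12)·(-13/18) = 65/72
ω_p = 13/18 + 65/72 = 13/8

13/8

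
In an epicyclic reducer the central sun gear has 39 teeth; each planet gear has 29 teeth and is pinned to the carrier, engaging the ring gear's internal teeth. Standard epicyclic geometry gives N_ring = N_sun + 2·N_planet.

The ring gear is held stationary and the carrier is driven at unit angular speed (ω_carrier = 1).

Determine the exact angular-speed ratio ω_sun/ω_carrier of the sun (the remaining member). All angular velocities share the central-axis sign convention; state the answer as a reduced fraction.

N_ring = 39 + 2·29 = 97
39(ω_s−ω_c) = −97(ω_r−ω_c),  ω_r=0, ω_c=1
ω_s = 1 − (97/39)(0−1) = 136/39
ω_s/ω_c = 136/39

136/39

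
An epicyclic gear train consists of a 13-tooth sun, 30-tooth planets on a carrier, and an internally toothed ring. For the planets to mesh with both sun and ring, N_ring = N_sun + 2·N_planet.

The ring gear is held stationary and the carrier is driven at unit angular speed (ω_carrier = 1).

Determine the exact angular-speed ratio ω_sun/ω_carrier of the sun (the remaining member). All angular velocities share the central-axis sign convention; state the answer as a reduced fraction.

86/13

N_ring = 13 + 2·30 = 73
13(ω_s−ω_c) = −73(ω_r−ω_c),  ω_r=0, ω_c=1
ω_s = 1 − (73/13)(0−1) = 86/13
ω_s/ω_c = 86/13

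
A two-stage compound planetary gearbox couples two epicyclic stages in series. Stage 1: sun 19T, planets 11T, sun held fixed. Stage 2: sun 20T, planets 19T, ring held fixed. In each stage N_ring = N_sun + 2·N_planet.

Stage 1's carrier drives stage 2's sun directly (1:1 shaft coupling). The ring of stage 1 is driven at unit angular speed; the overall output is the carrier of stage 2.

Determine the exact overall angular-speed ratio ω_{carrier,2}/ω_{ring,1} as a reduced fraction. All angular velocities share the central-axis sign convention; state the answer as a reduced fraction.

Stage 1: N_ring = 19 + 2·11 = 41
Stage 1: 19(ω_s−ω_c) = −41(ω_r−ω_c),  ω_s=0, ω_r=1
Stage 1: 19(0−ω_c) = −41(1−ω_c)  ⇒  60ω_c = 41  ⇒  ω_c = 41/60
  ⇒ ω_c¹/ω_r¹ = 41/60
Stage 2: N_ring = 20 + 2·19 = 58
Stage 2: 20(ω_s−ω_c) = −58(ω_r−ω_c),  ω_r=0, ω_s=1
Stage 2: 20(1−ω_c) = −58(0−ω_c)  ⇒  78ω_c = 20  ⇒  ω_c = 10/39
  ⇒ ω_c²/ω_s² = 10/39
Coupling ω_s² = ω_c¹ ⇒ overall = 41/60 × 10/39 = 41/234

41/234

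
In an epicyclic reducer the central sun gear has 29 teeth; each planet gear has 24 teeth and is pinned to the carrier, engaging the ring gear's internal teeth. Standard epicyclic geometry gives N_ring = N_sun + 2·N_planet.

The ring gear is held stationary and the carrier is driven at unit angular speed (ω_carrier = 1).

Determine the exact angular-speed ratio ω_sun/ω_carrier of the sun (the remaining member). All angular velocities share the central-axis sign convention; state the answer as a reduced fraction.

N_ring = 29 + 2·24 = 77
29(ω_s−ω_c) = −77(ω_r−ω_c),  ω_r=0, ω_c=1
ω_s = 1 − (77/29)(0−1) = 106/29
ω_s/ω_c = 106/29

106/29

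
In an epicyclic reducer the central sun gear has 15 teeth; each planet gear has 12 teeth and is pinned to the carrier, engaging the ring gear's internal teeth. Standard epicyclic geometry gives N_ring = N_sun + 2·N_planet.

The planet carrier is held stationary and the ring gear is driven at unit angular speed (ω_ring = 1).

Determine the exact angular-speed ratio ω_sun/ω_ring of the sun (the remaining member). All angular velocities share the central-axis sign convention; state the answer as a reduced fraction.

N_ring = 15 + 2·12 = 39
15(ω_s−ω_c) = −39(ω_r−ω_c),  ω_c=0, ω_r=1
ω_s = 0 − (39/15)(1−0) = -13/5
ω_s/ω_r = -13/5

-13/5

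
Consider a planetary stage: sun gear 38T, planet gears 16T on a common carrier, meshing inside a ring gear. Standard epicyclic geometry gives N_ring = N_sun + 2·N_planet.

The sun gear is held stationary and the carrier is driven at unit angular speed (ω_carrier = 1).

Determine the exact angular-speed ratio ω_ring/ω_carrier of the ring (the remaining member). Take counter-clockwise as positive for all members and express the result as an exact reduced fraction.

54/35

N_ring = 38 + 2·16 = 70
38(ω_s−ω_c) = −70(ω_r−ω_c),  ω_s=0, ω_c=1
ω_r = 1 − (38/70)(0−1) = 54/35
ω_r/ω_c = 54/35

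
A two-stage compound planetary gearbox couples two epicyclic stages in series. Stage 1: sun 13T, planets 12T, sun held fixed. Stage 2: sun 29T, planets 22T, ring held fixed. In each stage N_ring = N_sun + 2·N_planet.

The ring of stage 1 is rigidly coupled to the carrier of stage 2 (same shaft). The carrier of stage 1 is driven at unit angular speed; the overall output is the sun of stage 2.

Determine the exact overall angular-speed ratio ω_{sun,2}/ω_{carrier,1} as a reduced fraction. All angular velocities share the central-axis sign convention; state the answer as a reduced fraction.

Stage 1: N_ring = 13 + 2·12 = 37
Stage 1: 13(ω_s−ω_c) = −37(ω_r−ω_c),  ω_s=0, ω_c=1
Stage 1: ω_r = 1 − (13/37)(0−1) = 50/37
  ⇒ ω_r¹/ω_c¹ = 50/37
Stage 2: N_ring = 29 + 2·22 = 73
Stage 2: 29(ω_s−ω_c) = −73(ω_r−ω_c),  ω_r=0, ω_c=1
Stage 2: ω_s = 1 − (73/29)(0−1) = 102/29
  ⇒ ω_s²/ω_c² = 102/29
Coupling ω_c² = ω_r¹ ⇒ overall = 50/37 × 102/29 = 5100/1073

5100/1073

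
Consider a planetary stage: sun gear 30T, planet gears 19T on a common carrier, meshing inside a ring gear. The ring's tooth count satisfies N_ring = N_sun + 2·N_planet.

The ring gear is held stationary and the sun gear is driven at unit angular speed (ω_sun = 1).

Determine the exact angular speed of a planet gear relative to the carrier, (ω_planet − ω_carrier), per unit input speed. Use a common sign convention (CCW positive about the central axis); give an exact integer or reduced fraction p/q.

-1020/931

N_ring = 30 + 2·19 = 68
30(ω_s−ω_c) = −68(ω_r−ω_c),  ω_r=0, ω_s=1
30(1−ω_c) = −68(0−ω_c)  ⇒  98ω_c = 30  ⇒  ω_c = 15/49
sun–planet: 30·(1−15/49) = −19·(ω_p−ω_c)  ⇒  ω_p−ω_c = −(30/19)·(34/49) = -1020/931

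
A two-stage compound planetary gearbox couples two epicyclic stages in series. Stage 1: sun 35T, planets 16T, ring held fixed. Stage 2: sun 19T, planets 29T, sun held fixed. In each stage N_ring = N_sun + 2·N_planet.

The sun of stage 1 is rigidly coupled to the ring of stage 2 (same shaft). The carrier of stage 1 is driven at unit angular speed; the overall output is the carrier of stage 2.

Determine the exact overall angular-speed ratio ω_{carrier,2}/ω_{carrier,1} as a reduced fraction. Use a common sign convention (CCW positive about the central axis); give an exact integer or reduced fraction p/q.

187/80

Stage 1: N_ring = 35 + 2·16 = 67
Stage 1: 35(ω_s−ω_c) = −67(ω_r−ω_c),  ω_r=0, ω_c=1
Stage 1: ω_s = 1 − (67/35)(0−1) = 102/35
  ⇒ ω_s¹/ω_c¹ = 102/35
Stage 2: N_ring = 19 + 2·29 = 77
Stage 2: 19(ω_s−ω_c) = −77(ω_r−ω_c),  ω_s=0, ω_r=1
Stage 2: 19(0−ω_c) = −77(1−ω_c)  ⇒  96ω_c = 77  ⇒  ω_c = 77/96
  ⇒ ω_c²/ω_r² = 77/96
Coupling ω_r² = ω_s¹ ⇒ overall = 102/35 × 77/96 = 187/80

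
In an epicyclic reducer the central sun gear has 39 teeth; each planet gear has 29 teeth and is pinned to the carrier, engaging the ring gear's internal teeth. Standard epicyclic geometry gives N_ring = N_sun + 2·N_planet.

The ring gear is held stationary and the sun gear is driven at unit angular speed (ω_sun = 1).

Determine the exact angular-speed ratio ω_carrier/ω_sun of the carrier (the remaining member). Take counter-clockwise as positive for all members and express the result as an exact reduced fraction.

N_ring = 39 + 2·29 = 97
39(ω_s−ω_c) = −97(ω_r−ω_c),  ω_r=0, ω_s=1
39(1−ω_c) = −97(0−ω_c)  ⇒  136ω_c = 39  ⇒  ω_c = 39/136
ω_c/ω_s = 39/136

39/136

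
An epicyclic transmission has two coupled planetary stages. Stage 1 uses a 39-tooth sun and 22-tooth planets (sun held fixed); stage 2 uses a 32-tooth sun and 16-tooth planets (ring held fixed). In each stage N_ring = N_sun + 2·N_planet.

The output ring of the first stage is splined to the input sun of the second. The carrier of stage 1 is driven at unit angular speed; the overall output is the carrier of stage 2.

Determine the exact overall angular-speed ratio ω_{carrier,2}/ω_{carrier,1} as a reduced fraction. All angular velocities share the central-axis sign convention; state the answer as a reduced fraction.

Stage 1: N_ring = 39 + 2·22 = 83
Stage 1: 39(ω_s−ω_c) = −83(ω_r−ω_c),  ω_s=0, ω_c=1
Stage 1: ω_r = 1 − (39/83)(0−1) = 122/83
  ⇒ ω_r¹/ω_c¹ = 122/83
Stage 2: N_ring = 32 + 2·16 = 64
Stage 2: 32(ω_s−ω_c) = −64(ω_r−ω_c),  ω_r=0, ω_s=1
Stage 2: 32(1−ω_c) = −64(0−ω_c)  ⇒  96ω_c = 32  ⇒  ω_c = 1/3
  ⇒ ω_c²/ω_s² = 1/3
Coupling ω_s² = ω_r¹ ⇒ overall = 122/83 × 1/3 = 122/249

122/249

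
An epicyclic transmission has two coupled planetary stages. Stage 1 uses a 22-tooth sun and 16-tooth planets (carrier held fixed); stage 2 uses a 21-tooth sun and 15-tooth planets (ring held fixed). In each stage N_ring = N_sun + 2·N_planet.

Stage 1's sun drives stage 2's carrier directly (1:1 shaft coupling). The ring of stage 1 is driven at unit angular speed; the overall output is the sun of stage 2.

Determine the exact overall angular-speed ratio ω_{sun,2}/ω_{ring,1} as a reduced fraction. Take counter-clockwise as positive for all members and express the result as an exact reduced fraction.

Stage 1: N_ring = 22 + 2·16 = 54
Stage 1: 22(ω_s−ω_c) = −54(ω_r−ω_c),  ω_c=0, ω_r=1
Stage 1: ω_s = 0 − (54/22)(1−0) = -27/11
  ⇒ ω_s¹/ω_r¹ = -27/11
Stage 2: N_ring = 21 + 2·15 = 51
Stage 2: 21(ω_s−ω_c) = −51(ω_r−ω_c),  ω_r=0, ω_c=1
Stage 2: ω_s = 1 − (51/21)(0−1) = 24/7
  ⇒ ω_s²/ω_c² = 24/7
Coupling ω_c² = ω_s¹ ⇒ overall = -27/11 × 24/7 = -648/77

-648/77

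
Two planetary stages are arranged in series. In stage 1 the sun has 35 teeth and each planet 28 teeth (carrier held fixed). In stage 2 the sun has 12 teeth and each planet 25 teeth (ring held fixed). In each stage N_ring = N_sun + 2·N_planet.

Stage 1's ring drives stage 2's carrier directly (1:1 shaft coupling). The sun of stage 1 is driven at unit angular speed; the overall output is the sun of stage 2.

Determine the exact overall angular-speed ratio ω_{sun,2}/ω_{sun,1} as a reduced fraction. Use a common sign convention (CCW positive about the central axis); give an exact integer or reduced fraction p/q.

-185/78

Stage 1: N_ring = 35 + 2·28 = 91
Stage 1: 35(ω_s−ω_c) = −91(ω_r−ω_c),  ω_c=0, ω_s=1
Stage 1: ω_r = 0 − (35/91)(1−0) = -5/13
  ⇒ ω_r¹/ω_s¹ = -5/13
Stage 2: N_ring = 12 + 2·25 = 62
Stage 2: 12(ω_s−ω_c) = −62(ω_r−ω_c),  ω_r=0, ω_c=1
Stage 2: ω_s = 1 − (62/12)(0−1) = 37/6
  ⇒ ω_s²/ω_c² = 37/6
Coupling ω_c² = ω_r¹ ⇒ overall = -5/13 × 37/6 = -185/78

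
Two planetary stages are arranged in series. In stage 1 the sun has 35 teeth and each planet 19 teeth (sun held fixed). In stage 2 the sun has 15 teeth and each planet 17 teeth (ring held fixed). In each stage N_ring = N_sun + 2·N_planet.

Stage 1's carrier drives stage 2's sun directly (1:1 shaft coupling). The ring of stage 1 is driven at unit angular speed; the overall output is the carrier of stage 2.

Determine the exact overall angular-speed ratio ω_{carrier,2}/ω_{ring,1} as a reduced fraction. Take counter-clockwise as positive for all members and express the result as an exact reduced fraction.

365/2304

Stage 1: N_ring = 35 + 2·19 = 73
Stage 1: 35(ω_s−ω_c) = −73(ω_r−ω_c),  ω_s=0, ω_r=1
Stage 1: 35(0−ω_c) = −73(1−ω_c)  ⇒  108ω_c = 73  ⇒  ω_c = 73/108
  ⇒ ω_c¹/ω_r¹ = 73/108
Stage 2: N_ring = 15 + 2·17 = 49
Stage 2: 15(ω_s−ω_c) = −49(ω_r−ω_c),  ω_r=0, ω_s=1
Stage 2: 15(1−ω_c) = −49(0−ω_c)  ⇒  64ω_c = 15  ⇒  ω_c = 15/64
  ⇒ ω_c²/ω_s² = 15/64
Coupling ω_s² = ω_c¹ ⇒ overall = 73/108 × 15/64 = 365/2304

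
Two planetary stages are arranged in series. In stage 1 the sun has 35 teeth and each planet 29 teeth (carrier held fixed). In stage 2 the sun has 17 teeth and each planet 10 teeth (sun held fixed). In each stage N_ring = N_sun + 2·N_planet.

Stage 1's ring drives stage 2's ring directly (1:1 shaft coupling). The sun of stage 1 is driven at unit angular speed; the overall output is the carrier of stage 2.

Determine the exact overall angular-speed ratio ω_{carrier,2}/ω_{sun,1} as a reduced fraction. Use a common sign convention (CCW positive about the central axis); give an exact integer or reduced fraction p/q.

Stage 1: N_ring = 35 + 2·29 = 93
Stage 1: 35(ω_s−ω_c) = −93(ω_r−ω_c),  ω_c=0, ω_s=1
Stage 1: ω_r = 0 − (35/93)(1−0) = -35/93
  ⇒ ω_r¹/ω_s¹ = -35/93
Stage 2: N_ring = 17 + 2·10 = 37
Stage 2: 17(ω_s−ω_c) = −37(ω_r−ω_c),  ω_s=0, ω_r=1
Stage 2: 17(0−ω_c) = −37(1−ω_c)  ⇒  54ω_c = 37  ⇒  ω_c = 37/54
  ⇒ ω_c²/ω_r² = 37/54
Coupling ω_r² = ω_r¹ ⇒ overall = -35/93 × 37/54 = -1295/5022

-1295/5022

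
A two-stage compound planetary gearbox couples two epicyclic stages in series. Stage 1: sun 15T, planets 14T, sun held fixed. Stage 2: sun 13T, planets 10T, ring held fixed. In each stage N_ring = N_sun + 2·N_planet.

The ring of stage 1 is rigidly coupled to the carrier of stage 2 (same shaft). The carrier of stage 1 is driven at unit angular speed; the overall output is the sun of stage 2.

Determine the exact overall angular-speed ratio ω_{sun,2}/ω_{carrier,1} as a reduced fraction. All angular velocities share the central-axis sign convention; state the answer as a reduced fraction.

Stage 1: N_ring = 15 + 2·14 = 43
Stage 1: 15(ω_s−ω_c) = −43(ω_r−ω_c),  ω_s=0, ω_c=1
Stage 1: ω_r = 1 − (15/43)(0−1) = 58/43
  ⇒ ω_r¹/ω_c¹ = 58/43
Stage 2: N_ring = 13 + 2·10 = 33
Stage 2: 13(ω_s−ω_c) = −33(ω_r−ω_c),  ω_r=0, ω_c=1
Stage 2: ω_s = 1 − (33/13)(0−1) = 46/13
  ⇒ ω_s²/ω_c² = 46/13
Coupling ω_c² = ω_r¹ ⇒ overall = 58/43 × 46/13 = 2668/559

2668/559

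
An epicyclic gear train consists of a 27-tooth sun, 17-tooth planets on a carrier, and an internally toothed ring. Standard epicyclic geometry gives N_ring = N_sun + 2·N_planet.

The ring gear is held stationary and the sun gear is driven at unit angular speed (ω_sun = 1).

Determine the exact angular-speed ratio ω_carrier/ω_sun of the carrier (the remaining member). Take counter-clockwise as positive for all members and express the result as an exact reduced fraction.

N_ring = 27 + 2·17 = 61
27(ω_s−ω_c) = −61(ω_r−ω_c),  ω_r=0, ω_s=1
27(1−ω_c) = −61(0−ω_c)  ⇒  88ω_c = 27  ⇒  ω_c = 27/88
ω_c/ω_s = 27/88

27/88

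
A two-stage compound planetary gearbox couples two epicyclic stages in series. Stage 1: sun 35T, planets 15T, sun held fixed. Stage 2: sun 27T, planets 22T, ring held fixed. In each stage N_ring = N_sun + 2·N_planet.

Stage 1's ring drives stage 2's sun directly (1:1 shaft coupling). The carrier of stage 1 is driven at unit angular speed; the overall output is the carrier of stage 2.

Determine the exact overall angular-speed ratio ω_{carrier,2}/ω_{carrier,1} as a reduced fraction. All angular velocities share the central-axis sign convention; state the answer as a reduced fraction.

270/637

Stage 1: N_ring = 35 + 2·15 = 65
Stage 1: 35(ω_s−ω_c) = −65(ω_r−ω_c),  ω_s=0, ω_c=1
Stage 1: ω_r = 1 − (35/65)(0−1) = 20/13
  ⇒ ω_r¹/ω_c¹ = 20/13
Stage 2: N_ring = 27 + 2·22 = 71
Stage 2: 27(ω_s−ω_c) = −71(ω_r−ω_c),  ω_r=0, ω_s=1
Stage 2: 27(1−ω_c) = −71(0−ω_c)  ⇒  98ω_c = 27  ⇒  ω_c = 27/98
  ⇒ ω_c²/ω_s² = 27/98
Coupling ω_s² = ω_r¹ ⇒ overall = 20/13 × 27/98 = 270/637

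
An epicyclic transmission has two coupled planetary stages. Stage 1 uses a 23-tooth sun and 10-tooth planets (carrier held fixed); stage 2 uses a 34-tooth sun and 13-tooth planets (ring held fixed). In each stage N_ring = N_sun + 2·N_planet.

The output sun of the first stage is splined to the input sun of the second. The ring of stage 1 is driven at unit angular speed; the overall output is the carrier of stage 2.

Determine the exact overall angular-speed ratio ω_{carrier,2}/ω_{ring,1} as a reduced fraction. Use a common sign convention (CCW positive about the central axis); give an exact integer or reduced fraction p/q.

-731/1081

Stage 1: N_ring = 23 + 2·10 = 43
Stage 1: 23(ω_s−ω_c) = −43(ω_r−ω_c),  ω_c=0, ω_r=1
Stage 1: ω_s = 0 − (43/23)(1−0) = -43/23
  ⇒ ω_s¹/ω_r¹ = -43/23
Stage 2: N_ring = 34 + 2·13 = 60
Stage 2: 34(ω_s−ω_c) = −60(ω_r−ω_c),  ω_r=0, ω_s=1
Stage 2: 34(1−ω_c) = −60(0−ω_c)  ⇒  94ω_c = 34  ⇒  ω_c = 17/47
  ⇒ ω_c²/ω_s² = 17/47
Coupling ω_s² = ω_s¹ ⇒ overall = -43/23 × 17/47 = -731/1081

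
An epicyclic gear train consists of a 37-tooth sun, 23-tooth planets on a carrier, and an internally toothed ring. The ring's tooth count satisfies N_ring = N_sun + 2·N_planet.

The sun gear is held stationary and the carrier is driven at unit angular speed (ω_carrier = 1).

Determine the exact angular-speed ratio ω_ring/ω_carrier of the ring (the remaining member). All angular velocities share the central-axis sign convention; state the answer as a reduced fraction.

N_ring = 37 + 2·23 = 83
37(ω_s−ω_c) = −83(ω_r−ω_c),  ω_s=0, ω_c=1
ω_r = 1 − (37/83)(0−1) = 120/83
ω_r/ω_c = 120/83

120/83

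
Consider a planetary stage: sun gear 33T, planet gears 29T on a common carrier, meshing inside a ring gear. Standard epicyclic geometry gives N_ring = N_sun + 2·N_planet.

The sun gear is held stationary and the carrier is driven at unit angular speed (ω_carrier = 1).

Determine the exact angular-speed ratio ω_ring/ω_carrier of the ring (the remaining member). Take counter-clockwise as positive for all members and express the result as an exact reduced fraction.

N_ring = 33 + 2·29 = 91
33(ω_s−ω_c) = −91(ω_r−ω_c),  ω_s=0, ω_c=1
ω_r = 1 − (33/91)(0−1) = 124/91
ω_r/ω_c = 124/91

124/91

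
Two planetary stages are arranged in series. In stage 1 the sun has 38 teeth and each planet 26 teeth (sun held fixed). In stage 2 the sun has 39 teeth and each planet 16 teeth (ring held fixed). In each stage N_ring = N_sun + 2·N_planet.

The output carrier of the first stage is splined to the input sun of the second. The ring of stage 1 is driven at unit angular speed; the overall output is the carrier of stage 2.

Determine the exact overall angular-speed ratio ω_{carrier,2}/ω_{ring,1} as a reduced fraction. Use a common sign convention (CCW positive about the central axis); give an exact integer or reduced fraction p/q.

Stage 1: N_ring = 38 + 2·26 = 90
Stage 1: 38(ω_s−ω_c) = −90(ω_r−ω_c),  ω_s=0, ω_r=1
Stage 1: 38(0−ω_c) = −90(1−ω_c)  ⇒  128ω_c = 90  ⇒  ω_c = 45/64
  ⇒ ω_c¹/ω_r¹ = 45/64
Stage 2: N_ring = 39 + 2·16 = 71
Stage 2: 39(ω_s−ω_c) = −71(ω_r−ω_c),  ω_r=0, ω_s=1
Stage 2: 39(1−ω_c) = −71(0−ω_c)  ⇒  110ω_c = 39  ⇒  ω_c = 39/110
  ⇒ ω_c²/ω_s² = 39/110
Coupling ω_s² = ω_c¹ ⇒ overall = 45/64 × 39/110 = 351/1408

351/1408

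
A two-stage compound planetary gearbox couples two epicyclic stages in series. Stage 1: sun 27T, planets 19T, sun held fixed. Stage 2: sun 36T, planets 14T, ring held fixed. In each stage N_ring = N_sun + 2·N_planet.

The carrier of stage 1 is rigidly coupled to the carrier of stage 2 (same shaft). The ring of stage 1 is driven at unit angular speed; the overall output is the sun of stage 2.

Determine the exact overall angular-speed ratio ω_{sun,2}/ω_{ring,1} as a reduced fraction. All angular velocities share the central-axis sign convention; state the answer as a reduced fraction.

1625/828

Stage 1: N_ring = 27 + 2·19 = 65
Stage 1: 27(ω_s−ω_c) = −65(ω_r−ω_c),  ω_s=0, ω_r=1
Stage 1: 27(0−ω_c) = −65(1−ω_c)  ⇒  92ω_c = 65  ⇒  ω_c = 65/92
  ⇒ ω_c¹/ω_r¹ = 65/92
Stage 2: N_ring = 36 + 2·14 = 64
Stage 2: 36(ω_s−ω_c) = −64(ω_r−ω_c),  ω_r=0, ω_c=1
Stage 2: ω_s = 1 − (64/36)(0−1) = 25/9
  ⇒ ω_s²/ω_c² = 25/9
Coupling ω_c² = ω_c¹ ⇒ overall = 65/92 × 25/9 = 1625/828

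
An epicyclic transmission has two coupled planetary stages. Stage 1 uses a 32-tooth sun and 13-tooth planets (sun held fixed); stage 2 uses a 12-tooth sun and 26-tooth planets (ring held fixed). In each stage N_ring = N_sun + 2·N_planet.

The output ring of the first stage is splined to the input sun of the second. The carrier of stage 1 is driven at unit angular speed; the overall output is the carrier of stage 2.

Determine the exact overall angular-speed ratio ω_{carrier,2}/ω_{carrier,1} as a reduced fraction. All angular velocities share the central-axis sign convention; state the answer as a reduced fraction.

Stage 1: N_ring = 32 + 2·13 = 58
Stage 1: 32(ω_s−ω_c) = −58(ω_r−ω_c),  ω_s=0, ω_c=1
Stage 1: ω_r = 1 − (32/58)(0−1) = 45/29
  ⇒ ω_r¹/ω_c¹ = 45/29
Stage 2: N_ring = 12 + 2·26 = 64
Stage 2: 12(ω_s−ω_c) = −64(ω_r−ω_c),  ω_r=0, ω_s=1
Stage 2: 12(1−ω_c) = −64(0−ω_c)  ⇒  76ω_c = 12  ⇒  ω_c = 3/19
  ⇒ ω_c²/ω_s² = 3/19
Coupling ω_s² = ω_r¹ ⇒ overall = 45/29 × 3/19 = 135/551

135/551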